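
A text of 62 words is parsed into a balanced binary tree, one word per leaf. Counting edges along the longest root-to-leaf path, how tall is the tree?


In a balanced binary tree with n leaves the deepest leaf is ceil(log2(n)) edges below the root.
log2(62) = 5.9542
ceil(5.9542) = 6
height (edges) = 6

6


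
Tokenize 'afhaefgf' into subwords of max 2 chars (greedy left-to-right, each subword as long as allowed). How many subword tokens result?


'afhaefgf' has 8 characters.
Chunking with max size 2:
  Chunk 1: 'af' (positions 0-1)
  Chunk 2: 'ha' (positions 2-3)
  Chunk 3: 'ef' (positions 4-5)
  Chunk 4: 'gf' (positions 6-7)
Total chunks: ceil(8 / 2) = 4

4


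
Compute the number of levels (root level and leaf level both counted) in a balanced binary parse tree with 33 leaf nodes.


In a balanced binary tree with n leaves the deepest leaf is ceil(log2(n)) edges below the root,
so counting node levels inclusive of root and leaves gives ceil(log2(n)) + 1 levels.
log2(33) = 5.0444
ceil(5.0444) = 6
levels = 6 + 1 = 7

7


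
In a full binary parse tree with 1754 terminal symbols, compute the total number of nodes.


Leaf nodes (terminals): 1754
Internal nodes = n - 1 = 1754 - 1 = 1753
Total = leaves + internal = 1754 + 1753 = 3507

3507


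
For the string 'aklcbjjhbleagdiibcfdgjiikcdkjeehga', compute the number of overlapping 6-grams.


String 'aklcbjjhbleagdiibcfdgjiikcdkjeehga' has length L = 34.
Number of overlapping n-grams = L - n + 1
Substituting: 34 - 6 + 1 = 29

29


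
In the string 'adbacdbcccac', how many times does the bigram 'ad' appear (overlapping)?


Scanning 'adbacdbcccac' for bigram 'ad':
  Position 0: 'ad' -> MATCH
  Position 1: 'db' -> no
  Position 2: 'ba' -> no
  Position 3: 'ac' -> no
  Position 4: 'cd' -> no
  Position 5: 'db' -> no
  Position 6: 'bc' -> no
  Position 7: 'cc' -> no
  Position 8: 'cc' -> no
  Position 9: 'ca' -> no
  Position 10: 'ac' -> no
Total matches: 1

1


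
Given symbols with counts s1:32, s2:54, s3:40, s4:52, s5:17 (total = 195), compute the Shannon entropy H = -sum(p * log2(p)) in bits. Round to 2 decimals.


Computing entropy H = -sum(p_i * log2(p_i)):
  s1: p = 32/195 = 0.1641, -p*log2(p) = 0.4279
  s2: p = 54/195 = 0.2769, -p*log2(p) = 0.5130
  s3: p = 40/195 = 0.2051, -p*log2(p) = 0.4688
  s4: p = 52/195 = 0.2667, -p*log2(p) = 0.5085
  s5: p = 17/195 = 0.0872, -p*log2(p) = 0.3069
H = sum of terms = 2.2251
Rounded to 2 decimals: 2.23

2.23


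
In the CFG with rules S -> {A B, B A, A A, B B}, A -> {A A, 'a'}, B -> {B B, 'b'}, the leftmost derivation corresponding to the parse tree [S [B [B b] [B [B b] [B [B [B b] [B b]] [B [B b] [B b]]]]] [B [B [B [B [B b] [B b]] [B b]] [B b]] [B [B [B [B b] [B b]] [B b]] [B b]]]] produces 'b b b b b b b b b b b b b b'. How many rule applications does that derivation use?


Every bracketed nonterminal node [X ...] in the tree is produced by exactly one rule application.
Reading the tree off as a leftmost derivation:
  Step 1: S  =>  B B   (applied S -> B B)
  Step 2: B B  =>  B B B   (applied B -> B B)
  Step 3: B B B  =>  b B B   (applied B -> b)
  Step 4: b B B  =>  b B B B   (applied B -> B B)
  Step 5: b B B B  =>  b b B B   (applied B -> b)
  Step 6: b b B B  =>  b b B B B   (applied B -> B B)
  Step 7: b b B B B  =>  b b B B B B   (applied B -> B B)
  Step 8: b b B B B B  =>  b b b B B B   (applied B -> b)
  Step 9: b b b B B B  =>  b b b b B B   (applied B -> b)
  Step 10: b b b b B B  =>  b b b b B B B   (applied B -> B B)
  Step 11: b b b b B B B  =>  b b b b b B B   (applied B -> b)
  Step 12: b b b b b B B  =>  b b b b b b B   (applied B -> b)
  Step 13: b b b b b b B  =>  b b b b b b B B   (applied B -> B B)
  Step 14: b b b b b b B B  =>  b b b b b b B B B   (applied B -> B B)
  Step 15: b b b b b b B B B  =>  b b b b b b B B B B   (applied B -> B B)
  Step 16: b b b b b b B B B B  =>  b b b b b b B B B B B   (applied B -> B B)
  Step 17: b b b b b b B B B B B  =>  b b b b b b b B B B B   (applied B -> b)
  Step 18: b b b b b b b B B B B  =>  b b b b b b b b B B B   (applied B -> b)
  Step 19: b b b b b b b b B B B  =>  b b b b b b b b b B B   (applied B -> b)
  Step 20: b b b b b b b b b B B  =>  b b b b b b b b b b B   (applied B -> b)
  Step 21: b b b b b b b b b b B  =>  b b b b b b b b b b B B   (applied B -> B B)
  Step 22: b b b b b b b b b b B B  =>  b b b b b b b b b b B B B   (applied B -> B B)
  Step 23: b b b b b b b b b b B B B  =>  b b b b b b b b b b B B B B   (applied B -> B B)
  Step 24: b b b b b b b b b b B B B B  =>  b b b b b b b b b b b B B B   (applied B -> b)
  Step 25: b b b b b b b b b b b B B B  =>  b b b b b b b b b b b b B B   (applied B -> b)
  Step 26: b b b b b b b b b b b b B B  =>  b b b b b b b b b b b b b B   (applied B -> b)
  Step 27: b b b b b b b b b b b b b B  =>  b b b b b b b b b b b b b b   (applied B -> b)
Final yield: b b b b b b b b b b b b b b
Total rewrite steps: 27

27


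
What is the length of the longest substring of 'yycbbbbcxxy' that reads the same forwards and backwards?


Scanning 'yycbbbbcxxy' for palindromic substrings.
Substring at positions 2-7: 'cbbbbc'.
Check: reverse('cbbbbc') = 'cbbbbc' -> palindrome confirmed.
Neighbouring characters ('y' / 'x') break symmetry, so it cannot extend further.
No longer palindromic substring exists; longest length = 6

6


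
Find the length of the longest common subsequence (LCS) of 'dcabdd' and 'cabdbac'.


DP table for LCS of 'dcabdd' and 'cabdbac':
       c  a  b  d  b  a  c
    0  0  0  0  0  0  0  0
  d 0  0  0  0  1  1  1  1
  c 0  1  1  1  1  1  1  2
  a 0  1  2  2  2  2  2  2
  b 0  1  2  3  3  3  3  3
  d 0  1  2  3  4  4  4  4
  d 0  1  2  3  4  4  4  4
LCS: 'cabd'
LCS length = 4

4


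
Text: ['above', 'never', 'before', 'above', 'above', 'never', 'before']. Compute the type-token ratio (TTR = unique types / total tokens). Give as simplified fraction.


Tokens: 7
Unique types: ('above', 'before', 'never') = 3
TTR = 3/7
Already in lowest terms.

3/7


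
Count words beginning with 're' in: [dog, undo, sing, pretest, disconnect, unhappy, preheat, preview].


Checking each word for prefix 're':
  'dog' -> no (count: 0)
  'undo' -> no (count: 0)
  'sing' -> no (count: 0)
  'pretest' -> no (count: 0)
  'disconnect' -> no (count: 0)
  'unhappy' -> no (count: 0)
  'preheat' -> no (count: 0)
  'preview' -> no (count: 0)
Total with prefix 're': 0

0


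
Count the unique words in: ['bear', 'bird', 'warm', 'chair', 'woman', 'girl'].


Listing all tokens and tracking unique types:
  Token 1: 'bear' -> NEW (unique so far: 1)
  Token 2: 'bird' -> NEW (unique so far: 2)
  Token 3: 'warm' -> NEW (unique so far: 3)
  Token 4: 'chair' -> NEW (unique so far: 4)
  Token 5: 'woman' -> NEW (unique so far: 5)
  Token 6: 'girl' -> NEW (unique so far: 6)
Unique types: ('bear', 'bird', 'chair', 'girl', 'warm', 'woman')
Vocabulary size: 6

6


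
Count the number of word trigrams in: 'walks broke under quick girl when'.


Word trigrams from [6] words:
  Trigram 1: (walks broke under)
  Trigram 2: (broke under quick)
  Trigram 3: (under quick girl)
  Trigram 4: (quick girl when)
Total word trigrams: 6 - 2 = 4

4


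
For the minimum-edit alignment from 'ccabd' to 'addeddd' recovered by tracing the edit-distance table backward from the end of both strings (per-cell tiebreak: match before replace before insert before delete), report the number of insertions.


Edit distance = 6. Backtracking from cell (5, 7) with preference match > replace > insert > delete,
then listing the resulting alignment 'ccabd' -> 'addeddd' left to right:
  Step 1: insert 'a' [insertion #1]
  Step 2: insert 'd' [insertion #2]
  Step 3: replace c->d
  Step 4: replace c->e
  Step 5: replace a->d
  Step 6: replace b->d
  Step 7: keep 'd'
Total insertions: 2

2


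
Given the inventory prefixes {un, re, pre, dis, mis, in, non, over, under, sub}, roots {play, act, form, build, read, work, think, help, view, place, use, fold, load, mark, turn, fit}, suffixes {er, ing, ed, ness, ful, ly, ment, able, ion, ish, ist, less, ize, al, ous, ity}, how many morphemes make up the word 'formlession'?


Segmenting 'formlession' against the inventory:
  'form' -> root (morpheme 1)
  'less' -> suffix (morpheme 2)
  'ion' -> suffix (morpheme 3)
Total morphemes: 3

3


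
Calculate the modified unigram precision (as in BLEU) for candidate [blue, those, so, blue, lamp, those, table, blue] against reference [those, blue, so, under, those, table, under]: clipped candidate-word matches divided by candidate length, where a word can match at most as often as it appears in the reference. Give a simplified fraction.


Reference word counts: {'blue': 1, 'so': 1, 'table': 1, 'those': 2, 'under': 2}
Checking each candidate word (with clipping):
  'blue' -> in reference (ref count 1, used 1/1) -> match (matches: 1)
  'those' -> in reference (ref count 2, used 1/2) -> match (matches: 2)
  'so' -> in reference (ref count 1, used 1/1) -> match (matches: 3)
  'blue' -> ref count 1 already used up (1/1) -> clipped, no match (matches: 3)
  'lamp' -> not in reference -> no match (matches: 3)
  'those' -> in reference (ref count 2, used 2/2) -> match (matches: 4)
  'table' -> in reference (ref count 1, used 1/1) -> match (matches: 5)
  'blue' -> ref count 1 already used up (1/1) -> clipped, no match (matches: 5)
Clipped matches: 5, Candidate length: 8
Precision = 5/8

5/8


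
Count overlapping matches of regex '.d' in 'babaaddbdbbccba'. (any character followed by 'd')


Pattern: .d means any character followed by 'd'.
Scanning 'babaaddbdbbccba' position-by-position:
  Pos 0: window 'ba' -> no
  Pos 1: window 'ab' -> no
  Pos 2: window 'ba' -> no
  Pos 3: window 'aa' -> no
  Pos 4: window 'ad' -> MATCH
  Pos 5: window 'dd' -> MATCH
  Pos 6: window 'db' -> no
  Pos 7: window 'bd' -> MATCH
  Pos 8: window 'db' -> no
  Pos 9: window 'bb' -> no
  Pos 10: window 'bc' -> no
  Pos 11: window 'cc' -> no
  Pos 12: window 'cb' -> no
  Pos 13: window 'ba' -> no
  Pos 14: window 'a' -> no
Total matches: 3

3


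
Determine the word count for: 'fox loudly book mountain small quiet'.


Counting words by splitting on spaces:
  Word 1: 'fox'
  Word 2: 'loudly'
  Word 3: 'book'
  Word 4: 'mountain'
  Word 5: 'small'
  Word 6: 'quiet'
Total words: 6

6


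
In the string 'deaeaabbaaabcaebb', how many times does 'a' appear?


Scanning 'deaeaabbaaabcaebb' for 'a':
  Position 2: 'a' -> MATCH (count: 1)
  Position 4: 'a' -> MATCH (count: 2)
  Position 5: 'a' -> MATCH (count: 3)
  Position 8: 'a' -> MATCH (count: 4)
  Position 9: 'a' -> MATCH (count: 5)
  Position 10: 'a' -> MATCH (count: 6)
  Position 13: 'a' -> MATCH (count: 7)
Total occurrences of 'a': 7

7


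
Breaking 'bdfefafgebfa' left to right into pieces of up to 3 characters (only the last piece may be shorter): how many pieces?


'bdfefafgebfa' has 12 characters.
Chunking with max size 3:
  Chunk 1: 'bdf' (positions 0-2)
  Chunk 2: 'efa' (positions 3-5)
  Chunk 3: 'fge' (positions 6-8)
  Chunk 4: 'bfa' (positions 9-11)
Total chunks: ceil(12 / 3) = 4

4


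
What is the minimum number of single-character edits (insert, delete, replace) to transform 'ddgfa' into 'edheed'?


Building DP table for s1='ddgfa' (len 5) and s2='edheed' (len 6):
       e  d  h  e  e  d
    0  1  2  3  4  5  6
  d 1  1  1  2  3  4  5
  d 2  2  1  2  3  4  4
  g 3  3  2  2  3  4  5
  f 4  4  3  3  3  4  5
  a 5  5  4  4  4  4  5
Edit distance = dp[5][6] = 5

5


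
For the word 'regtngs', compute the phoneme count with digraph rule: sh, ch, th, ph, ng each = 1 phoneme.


Parsing 'regtngs' greedily, digraphs first:
  'r' -> consonant phoneme (phonemes so far: 1)
  'e' -> vowel phoneme (phonemes so far: 2)
  'g' -> consonant phoneme (phonemes so far: 3)
  't' -> consonant phoneme (phonemes so far: 4)
  'ng' -> digraph (1 consonant phoneme) (phonemes so far: 5)
  's' -> consonant phoneme (phonemes so far: 6)
Total phonemes: 6

6


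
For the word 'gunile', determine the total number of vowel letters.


Scanning each character of 'gunile':
  Position 1: 'g' -> consonant (running count: 0)
  Position 2: 'u' -> vowel (running count: 1)
  Position 3: 'n' -> consonant (running count: 1)
  Position 4: 'i' -> vowel (running count: 2)
  Position 5: 'l' -> consonant (running count: 2)
  Position 6: 'e' -> vowel (running count: 3)
Total vowels: 3

3


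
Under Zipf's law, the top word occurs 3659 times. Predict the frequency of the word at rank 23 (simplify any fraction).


Zipf's law: freq(rank) = f1 / rank
f1 = 3659, rank = 23
freq = 3659 / 23
GCD(3659, 23) = 1
Simplified: 3659/23

3659/23


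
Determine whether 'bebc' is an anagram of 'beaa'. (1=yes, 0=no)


Sort characters of 'bebc': 'bbce'
Sort characters of 'beaa': 'aabe'
Sorted forms differ -> they are NOT anagrams
Result: 0

0


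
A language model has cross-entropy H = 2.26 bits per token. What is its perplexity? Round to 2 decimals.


Perplexity formula: PP = 2^H
H = 2.26
PP = 2^2.26
Decompose: 2^2.26 = 2^2 * 2^0.26
2^2 = 4, 2^0.26 ~ 1.1974787
PP ~ 4 * 1.1974787 = 4.7899148
Rounded to 2 decimals: 4.79

4.79


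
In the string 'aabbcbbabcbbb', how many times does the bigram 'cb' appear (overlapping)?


Scanning 'aabbcbbabcbbb' for bigram 'cb':
  Position 0: 'aa' -> no
  Position 1: 'ab' -> no
  Position 2: 'bb' -> no
  Position 3: 'bc' -> no
  Position 4: 'cb' -> MATCH
  Position 5: 'bb' -> no
  Position 6: 'ba' -> no
  Position 7: 'ab' -> no
  Position 8: 'bc' -> no
  Position 9: 'cb' -> MATCH
  Position 10: 'bb' -> no
  Position 11: 'bb' -> no
Total matches: 2

2


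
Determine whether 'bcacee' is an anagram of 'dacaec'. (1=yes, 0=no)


Sort characters of 'bcacee': 'abccee'
Sort characters of 'dacaec': 'aaccde'
Sorted forms differ -> they are NOT anagrams
Result: 0

0


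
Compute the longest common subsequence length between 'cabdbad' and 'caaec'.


DP table for LCS of 'cabdbad' and 'caaec':
       c  a  a  e  c
    0  0  0  0  0  0
  c 0  1  1  1  1  1
  a 0  1  2  2  2  2
  b 0  1  2  2  2  2
  d 0  1  2  2  2  2
  b 0  1  2  2  2  2
  a 0  1  2  3  3  3
  d 0  1  2  3  3  3
LCS: 'caa'
LCS length = 3

3


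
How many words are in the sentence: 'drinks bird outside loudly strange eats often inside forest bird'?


Counting words by splitting on spaces:
  Word 1: 'drinks'
  Word 2: 'bird'
  Word 3: 'outside'
  Word 4: 'loudly'
  Word 5: 'strange'
  Word 6: 'eats'
  Word 7: 'often'
  Word 8: 'inside'
  Word 9: 'forest'
  Word 10: 'bird'
Total words: 10

10


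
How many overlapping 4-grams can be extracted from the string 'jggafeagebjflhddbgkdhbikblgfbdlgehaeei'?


String 'jggafeagebjflhddbgkdhbikblgfbdlgehaeei' has length L = 38.
Number of overlapping n-grams = L - n + 1
Substituting: 38 - 4 + 1 = 35

35


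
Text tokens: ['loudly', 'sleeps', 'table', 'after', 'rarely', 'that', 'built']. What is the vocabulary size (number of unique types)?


Listing all tokens and tracking unique types:
  Token 1: 'loudly' -> NEW (unique so far: 1)
  Token 2: 'sleeps' -> NEW (unique so far: 2)
  Token 3: 'table' -> NEW (unique so far: 3)
  Token 4: 'after' -> NEW (unique so far: 4)
  Token 5: 'rarely' -> NEW (unique so far: 5)
  Token 6: 'that' -> NEW (unique so far: 6)
  Token 7: 'built' -> NEW (unique so far: 7)
Unique types: ('after', 'built', 'loudly', 'rarely', 'sleeps', 'table', 'that')
Vocabulary size: 7

7


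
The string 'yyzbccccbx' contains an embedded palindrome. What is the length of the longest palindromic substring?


Scanning 'yyzbccccbx' for palindromic substrings.
Substring at positions 3-8: 'bccccb'.
Check: reverse('bccccb') = 'bccccb' -> palindrome confirmed.
Neighbouring characters ('z' / 'x') break symmetry, so it cannot extend further.
No longer palindromic substring exists; longest length = 6

6


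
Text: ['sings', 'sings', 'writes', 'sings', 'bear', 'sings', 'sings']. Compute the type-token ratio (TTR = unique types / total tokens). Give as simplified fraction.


Tokens: 7
Unique types: ('bear', 'sings', 'writes') = 3
TTR = 3/7
Already in lowest terms.

3/7


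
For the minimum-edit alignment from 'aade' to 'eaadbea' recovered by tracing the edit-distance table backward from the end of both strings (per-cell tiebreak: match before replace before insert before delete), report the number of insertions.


Edit distance = 3. Backtracking from cell (4, 7) with preference match > replace > insert > delete,
then listing the resulting alignment 'aade' -> 'eaadbea' left to right:
  Step 1: insert 'e' [insertion #1]
  Step 2: keep 'a'
  Step 3: keep 'a'
  Step 4: keep 'd'
  Step 5: insert 'b' [insertion #2]
  Step 6: keep 'e'
  Step 7: insert 'a' [insertion #3]
Total insertions: 3

3


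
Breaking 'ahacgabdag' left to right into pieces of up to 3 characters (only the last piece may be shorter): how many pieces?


'ahacgabdag' has 10 characters.
Chunking with max size 3:
  Chunk 1: 'aha' (positions 0-2)
  Chunk 2: 'cga' (positions 3-5)
  Chunk 3: 'bda' (positions 6-8)
  Chunk 4: 'g' (positions 9-9)
Total chunks: ceil(10 / 3) = 4

4


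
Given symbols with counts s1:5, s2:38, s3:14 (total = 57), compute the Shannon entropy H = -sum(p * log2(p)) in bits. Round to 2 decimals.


Computing entropy H = -sum(p_i * log2(p_i)):
  s1: p = 5/57 = 0.0877, -p*log2(p) = 0.3080
  s2: p = 38/57 = 0.6667, -p*log2(p) = 0.3900
  s3: p = 14/57 = 0.2456, -p*log2(p) = 0.4975
H = sum of terms = 1.1955
Rounded to 2 decimals: 1.20

1.20


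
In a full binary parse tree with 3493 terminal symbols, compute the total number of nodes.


Leaf nodes (terminals): 3493
Internal nodes = n - 1 = 3493 - 1 = 3492
Total = leaves + internal = 3493 + 3492 = 6985

6985


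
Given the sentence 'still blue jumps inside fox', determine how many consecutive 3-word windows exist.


Word trigrams from [5] words:
  Trigram 1: (still blue jumps)
  Trigram 2: (blue jumps inside)
  Trigram 3: (jumps inside fox)
Total word trigrams: 5 - 2 = 3

3


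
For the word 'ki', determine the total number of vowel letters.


Scanning each character of 'ki':
  Position 1: 'k' -> consonant (running count: 0)
  Position 2: 'i' -> vowel (running count: 1)
Total vowels: 1

1


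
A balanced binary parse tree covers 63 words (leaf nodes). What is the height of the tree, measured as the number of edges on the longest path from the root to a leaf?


In a balanced binary tree with n leaves the deepest leaf is ceil(log2(n)) edges below the root.
log2(63) = 5.9773
ceil(5.9773) = 6
height (edges) = 6

6


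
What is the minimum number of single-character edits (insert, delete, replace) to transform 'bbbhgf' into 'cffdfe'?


Building DP table for s1='bbbhgf' (len 6) and s2='cffdfe' (len 6):
       c  f  f  d  f  e
    0  1  2  3  4  5  6
  b 1  1  2  3  4  5  6
  b 2  2  2  3  4  5  6
  b 3  3  3  3  4  5  6
  h 4  4  4  4  4  5  6
  g 5  5  5  5  5  5  6
  f 6  6  5  5  6  5  6
Edit distance = dp[6][6] = 6

6


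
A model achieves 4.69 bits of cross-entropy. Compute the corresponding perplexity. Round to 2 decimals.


Perplexity formula: PP = 2^H
H = 4.69
PP = 2^4.69
Decompose: 2^4.69 = 2^4 * 2^0.69
2^4 = 16, 2^0.69 ~ 1.6132835
PP ~ 16 * 1.6132835 = 25.8125360
Rounded to 2 decimals: 25.81

25.81


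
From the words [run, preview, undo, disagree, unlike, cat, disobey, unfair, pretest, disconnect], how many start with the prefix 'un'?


Checking each word for prefix 'un':
  'run' -> no (count: 0)
  'preview' -> no (count: 0)
  'undo' -> YES, starts with 'un' (count: 1)
  'disagree' -> no (count: 1)
  'unlike' -> YES, starts with 'un' (count: 2)
  'cat' -> no (count: 2)
  'disobey' -> no (count: 2)
  'unfair' -> YES, starts with 'un' (count: 3)
  'pretest' -> no (count: 3)
  'disconnect' -> no (count: 3)
Total with prefix 'un': 3

3


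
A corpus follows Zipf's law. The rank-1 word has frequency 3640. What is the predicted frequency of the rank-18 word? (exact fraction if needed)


Zipf's law: freq(rank) = f1 / rank
f1 = 3640, rank = 18
freq = 3640 / 18
GCD(3640, 18) = 2
Simplified: 1820/9

1820/9


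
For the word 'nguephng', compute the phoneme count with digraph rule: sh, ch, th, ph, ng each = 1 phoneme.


Parsing 'nguephng' greedily, digraphs first:
  'ng' -> digraph (1 consonant phoneme) (phonemes so far: 1)
  'u' -> vowel phoneme (phonemes so far: 2)
  'e' -> vowel phoneme (phonemes so far: 3)
  'ph' -> digraph (1 consonant phoneme) (phonemes so far: 4)
  'ng' -> digraph (1 consonant phoneme) (phonemes so far: 5)
Total phonemes: 5

5


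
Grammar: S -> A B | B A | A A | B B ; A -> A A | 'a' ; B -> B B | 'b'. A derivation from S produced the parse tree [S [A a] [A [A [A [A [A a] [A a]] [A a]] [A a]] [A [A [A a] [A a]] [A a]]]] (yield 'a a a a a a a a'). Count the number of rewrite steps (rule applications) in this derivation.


Every bracketed nonterminal node [X ...] in the tree is produced by exactly one rule application.
Reading the tree off as a leftmost derivation:
  Step 1: S  =>  A A   (applied S -> A A)
  Step 2: A A  =>  a A   (applied A -> a)
  Step 3: a A  =>  a A A   (applied A -> A A)
  Step 4: a A A  =>  a A A A   (applied A -> A A)
  Step 5: a A A A  =>  a A A A A   (applied A -> A A)
  Step 6: a A A A A  =>  a A A A A A   (applied A -> A A)
  Step 7: a A A A A A  =>  a a A A A A   (applied A -> a)
  Step 8: a a A A A A  =>  a a a A A A   (applied A -> a)
  Step 9: a a a A A A  =>  a a a a A A   (applied A -> a)
  Step 10: a a a a A A  =>  a a a a a A   (applied A -> a)
  Step 11: a a a a a A  =>  a a a a a A A   (applied A -> A A)
  Step 12: a a a a a A A  =>  a a a a a A A A   (applied A -> A A)
  Step 13: a a a a a A A A  =>  a a a a a a A A   (applied A -> a)
  Step 14: a a a a a a A A  =>  a a a a a a a A   (applied A -> a)
  Step 15: a a a a a a a A  =>  a a a a a a a a   (applied A -> a)
Final yield: a a a a a a a a
Total rewrite steps: 15

15


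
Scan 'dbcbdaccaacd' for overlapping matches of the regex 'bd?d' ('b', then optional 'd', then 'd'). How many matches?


Pattern: bd?d means 'b', then optional 'd', then 'd'.
Scanning 'dbcbdaccaacd' position-by-position:
  Pos 0: window 'dbc' -> no
  Pos 1: window 'bcb' -> no
  Pos 2: window 'cbd' -> no
  Pos 3: window 'bda' -> MATCH
  Pos 4: window 'dac' -> no
  Pos 5: window 'acc' -> no
  Pos 6: window 'cca' -> no
  Pos 7: window 'caa' -> no
  Pos 8: window 'aac' -> no
  Pos 9: window 'acd' -> no
  Pos 10: window 'cd' -> no
  Pos 11: window 'd' -> no
Total matches: 1

1


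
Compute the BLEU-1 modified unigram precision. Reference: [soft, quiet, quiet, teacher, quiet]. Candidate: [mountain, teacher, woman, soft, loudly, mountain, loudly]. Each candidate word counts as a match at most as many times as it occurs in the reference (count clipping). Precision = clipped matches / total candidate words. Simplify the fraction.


Reference word counts: {'quiet': 3, 'soft': 1, 'teacher': 1}
Checking each candidate word (with clipping):
  'mountain' -> not in reference -> no match (matches: 0)
  'teacher' -> in reference (ref count 1, used 1/1) -> match (matches: 1)
  'woman' -> not in reference -> no match (matches: 1)
  'soft' -> in reference (ref count 1, used 1/1) -> match (matches: 2)
  'loudly' -> not in reference -> no match (matches: 2)
  'mountain' -> not in reference -> no match (matches: 2)
  'loudly' -> not in reference -> no match (matches: 2)
Clipped matches: 2, Candidate length: 7
Precision = 2/7

2/7


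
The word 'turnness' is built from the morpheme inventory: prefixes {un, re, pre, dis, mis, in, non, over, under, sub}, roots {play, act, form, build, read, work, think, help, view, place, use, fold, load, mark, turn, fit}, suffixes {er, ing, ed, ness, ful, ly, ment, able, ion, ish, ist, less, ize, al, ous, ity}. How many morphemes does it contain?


Segmenting 'turnness' against the inventory:
  'turn' -> root (morpheme 1)
  'ness' -> suffix (morpheme 2)
Total morphemes: 2

2


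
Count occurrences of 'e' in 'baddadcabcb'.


Scanning 'baddadcabcb' for 'e':
  No matches found.
Total occurrences of 'e': 0

0


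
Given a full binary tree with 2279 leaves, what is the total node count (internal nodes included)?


Leaf nodes (terminals): 2279
Internal nodes = n - 1 = 2279 - 1 = 2278
Total = leaves + internal = 2279 + 2278 = 4557

4557


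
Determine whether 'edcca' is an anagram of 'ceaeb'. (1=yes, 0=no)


Sort characters of 'edcca': 'accde'
Sort characters of 'ceaeb': 'abcee'
Sorted forms differ -> they are NOT anagrams
Result: 0

0


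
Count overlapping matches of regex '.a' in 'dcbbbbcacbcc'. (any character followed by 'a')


Pattern: .a means any character followed by 'a'.
Scanning 'dcbbbbcacbcc' position-by-position:
  Pos 0: window 'dc' -> no
  Pos 1: window 'cb' -> no
  Pos 2: window 'bb' -> no
  Pos 3: window 'bb' -> no
  Pos 4: window 'bb' -> no
  Pos 5: window 'bc' -> no
  Pos 6: window 'ca' -> MATCH
  Pos 7: window 'ac' -> no
  Pos 8: window 'cb' -> no
  Pos 9: window 'bc' -> no
  Pos 10: window 'cc' -> no
  Pos 11: window 'c' -> no
Total matches: 1

1


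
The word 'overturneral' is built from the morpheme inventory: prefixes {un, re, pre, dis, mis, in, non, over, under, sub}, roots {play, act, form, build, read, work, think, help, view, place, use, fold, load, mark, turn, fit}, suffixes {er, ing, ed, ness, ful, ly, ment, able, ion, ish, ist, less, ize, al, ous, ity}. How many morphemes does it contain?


Segmenting 'overturneral' against the inventory:
  'over' -> prefix (morpheme 1)
  'turn' -> root (morpheme 2)
  'er' -> suffix (morpheme 3)
  'al' -> suffix (morpheme 4)
Total morphemes: 4

4


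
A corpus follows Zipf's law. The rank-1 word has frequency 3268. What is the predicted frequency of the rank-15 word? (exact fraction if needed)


Zipf's law: freq(rank) = f1 / rank
f1 = 3268, rank = 15
freq = 3268 / 15
GCD(3268, 15) = 1
Simplified: 3268/15

3268/15


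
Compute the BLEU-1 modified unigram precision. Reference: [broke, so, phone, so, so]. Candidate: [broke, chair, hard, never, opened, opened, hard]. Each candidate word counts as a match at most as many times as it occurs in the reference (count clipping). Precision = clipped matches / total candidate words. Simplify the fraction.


Reference word counts: {'broke': 1, 'phone': 1, 'so': 3}
Checking each candidate word (with clipping):
  'broke' -> in reference (ref count 1, used 1/1) -> match (matches: 1)
  'chair' -> not in reference -> no match (matches: 1)
  'hard' -> not in reference -> no match (matches: 1)
  'never' -> not in reference -> no match (matches: 1)
  'opened' -> not in reference -> no match (matches: 1)
  'opened' -> not in reference -> no match (matches: 1)
  'hard' -> not in reference -> no match (matches: 1)
Clipped matches: 1, Candidate length: 7
Precision = 1/7

1/7


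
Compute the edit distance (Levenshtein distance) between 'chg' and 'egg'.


Building DP table for s1='chg' (len 3) and s2='egg' (len 3):
       e  g  g
    0  1  2  3
  c 1  1  2  3
  h 2  2  2  3
  g 3  3  2  2
Edit distance = dp[3][3] = 2

2


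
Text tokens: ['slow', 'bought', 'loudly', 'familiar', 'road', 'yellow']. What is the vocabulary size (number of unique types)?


Listing all tokens and tracking unique types:
  Token 1: 'slow' -> NEW (unique so far: 1)
  Token 2: 'bought' -> NEW (unique so far: 2)
  Token 3: 'loudly' -> NEW (unique so far: 3)
  Token 4: 'familiar' -> NEW (unique so far: 4)
  Token 5: 'road' -> NEW (unique so far: 5)
  Token 6: 'yellow' -> NEW (unique so far: 6)
Unique types: ('bought', 'familiar', 'loudly', 'road', 'slow', 'yellow')
Vocabulary size: 6

6


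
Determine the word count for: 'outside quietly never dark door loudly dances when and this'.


Counting words by splitting on spaces:
  Word 1: 'outside'
  Word 2: 'quietly'
  Word 3: 'never'
  Word 4: 'dark'
  Word 5: 'door'
  Word 6: 'loudly'
  Word 7: 'dances'
  Word 8: 'when'
  Word 9: 'and'
  Word 10: 'this'
Total words: 10

10


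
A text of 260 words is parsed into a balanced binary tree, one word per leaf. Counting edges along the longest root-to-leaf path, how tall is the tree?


In a balanced binary tree with n leaves the deepest leaf is ceil(log2(n)) edges below the root.
log2(260) = 8.0224
ceil(8.0224) = 9
height (edges) = 9

9


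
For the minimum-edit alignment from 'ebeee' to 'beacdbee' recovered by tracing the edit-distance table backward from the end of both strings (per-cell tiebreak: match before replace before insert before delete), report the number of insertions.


Edit distance = 5. Backtracking from cell (5, 8) with preference match > replace > insert > delete,
then listing the resulting alignment 'ebeee' -> 'beacdbee' left to right:
  Step 1: insert 'b' [insertion #1]
  Step 2: keep 'e'
  Step 3: insert 'a' [insertion #2]
  Step 4: insert 'c' [insertion #3]
  Step 5: replace b->d
  Step 6: replace e->b
  Step 7: keep 'e'
  Step 8: keep 'e'
Total insertions: 3

3


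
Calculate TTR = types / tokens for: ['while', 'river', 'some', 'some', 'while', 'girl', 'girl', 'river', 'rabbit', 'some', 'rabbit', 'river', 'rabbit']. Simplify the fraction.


Tokens: 13
Unique types: ('girl', 'rabbit', 'river', 'some', 'while') = 5
TTR = 5/13
Already in lowest terms.

5/13


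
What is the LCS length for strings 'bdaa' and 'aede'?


DP table for LCS of 'bdaa' and 'aede':
       a  e  d  e
    0  0  0  0  0
  b 0  0  0  0  0
  d 0  0  0  1  1
  a 0  1  1  1  1
  a 0  1  1  1  1
LCS: 'd'
LCS length = 1

1


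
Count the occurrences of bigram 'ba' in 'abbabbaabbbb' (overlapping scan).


Scanning 'abbabbaabbbb' for bigram 'ba':
  Position 0: 'ab' -> no
  Position 1: 'bb' -> no
  Position 2: 'ba' -> MATCH
  Position 3: 'ab' -> no
  Position 4: 'bb' -> no
  Position 5: 'ba' -> MATCH
  Position 6: 'aa' -> no
  Position 7: 'ab' -> no
  Position 8: 'bb' -> no
  Position 9: 'bb' -> no
  Position 10: 'bb' -> no
Total matches: 2

2


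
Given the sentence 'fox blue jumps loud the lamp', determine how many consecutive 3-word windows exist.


Word trigrams from [6] words:
  Trigram 1: (fox blue jumps)
  Trigram 2: (blue jumps loud)
  Trigram 3: (jumps loud the)
  Trigram 4: (loud the lamp)
Total word trigrams: 6 - 2 = 4

4


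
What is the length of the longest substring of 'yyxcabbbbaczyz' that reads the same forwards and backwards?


Scanning 'yyxcabbbbaczyz' for palindromic substrings.
Substring at positions 3-10: 'cabbbbac'.
Check: reverse('cabbbbac') = 'cabbbbac' -> palindrome confirmed.
Neighbouring characters ('x' / 'z') break symmetry, so it cannot extend further.
No longer palindromic substring exists; longest length = 8

8


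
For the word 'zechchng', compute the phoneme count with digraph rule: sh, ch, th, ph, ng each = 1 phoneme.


Parsing 'zechchng' greedily, digraphs first:
  'z' -> consonant phoneme (phonemes so far: 1)
  'e' -> vowel phoneme (phonemes so far: 2)
  'ch' -> digraph (1 consonant phoneme) (phonemes so far: 3)
  'ch' -> digraph (1 consonant phoneme) (phonemes so far: 4)
  'ng' -> digraph (1 consonant phoneme) (phonemes so far: 5)
Total phonemes: 5

5


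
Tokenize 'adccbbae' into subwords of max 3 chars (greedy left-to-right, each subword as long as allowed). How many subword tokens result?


'adccbbae' has 8 characters.
Chunking with max size 3:
  Chunk 1: 'adc' (positions 0-2)
  Chunk 2: 'cbb' (positions 3-5)
  Chunk 3: 'ae' (positions 6-7)
Total chunks: ceil(8 / 3) = 3

3


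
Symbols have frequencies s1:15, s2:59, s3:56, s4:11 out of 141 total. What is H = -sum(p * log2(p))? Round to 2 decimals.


Computing entropy H = -sum(p_i * log2(p_i)):
  s1: p = 15/141 = 0.1064, -p*log2(p) = 0.3439
  s2: p = 59/141 = 0.4184, -p*log2(p) = 0.5259
  s3: p = 56/141 = 0.3972, -p*log2(p) = 0.5291
  s4: p = 11/141 = 0.0780, -p*log2(p) = 0.2871
H = sum of terms = 1.6860
Rounded to 2 decimals: 1.69

1.69


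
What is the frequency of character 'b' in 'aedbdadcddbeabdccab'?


Scanning 'aedbdadcddbeabdccab' for 'b':
  Position 3: 'b' -> MATCH (count: 1)
  Position 10: 'b' -> MATCH (count: 2)
  Position 13: 'b' -> MATCH (count: 3)
  Position 18: 'b' -> MATCH (count: 4)
Total occurrences of 'b': 4

4


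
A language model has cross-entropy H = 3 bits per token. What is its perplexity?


Perplexity formula: PP = 2^H
H = 3
PP = 2^3
Steps: 2^1 = 2, 2^2 = 4, 2^3 = 8
PP = 8

8


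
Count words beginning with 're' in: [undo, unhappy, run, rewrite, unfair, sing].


Checking each word for prefix 're':
  'undo' -> no (count: 0)
  'unhappy' -> no (count: 0)
  'run' -> no (count: 0)
  'rewrite' -> YES, starts with 're' (count: 1)
  'unfair' -> no (count: 1)
  'sing' -> no (count: 1)
Total with prefix 're': 1

1


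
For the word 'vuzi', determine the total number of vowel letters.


Scanning each character of 'vuzi':
  Position 1: 'v' -> consonant (running count: 0)
  Position 2: 'u' -> vowel (running count: 1)
  Position 3: 'z' -> consonant (running count: 1)
  Position 4: 'i' -> vowel (running count: 2)
Total vowels: 2

2


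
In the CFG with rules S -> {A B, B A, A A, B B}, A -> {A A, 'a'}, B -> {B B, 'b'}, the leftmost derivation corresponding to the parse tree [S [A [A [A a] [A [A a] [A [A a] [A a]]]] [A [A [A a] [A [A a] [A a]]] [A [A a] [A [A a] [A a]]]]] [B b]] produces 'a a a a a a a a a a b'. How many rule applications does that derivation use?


Every bracketed nonterminal node [X ...] in the tree is produced by exactly one rule application.
Reading the tree off as a leftmost derivation:
  Step 1: S  =>  A B   (applied S -> A B)
  Step 2: A B  =>  A A B   (applied A -> A A)
  Step 3: A A B  =>  A A A B   (applied A -> A A)
  Step 4: A A A B  =>  a A A B   (applied A -> a)
  Step 5: a A A B  =>  a A A A B   (applied A -> A A)
  Step 6: a A A A B  =>  a a A A B   (applied A -> a)
  Step 7: a a A A B  =>  a a A A A B   (applied A -> A A)
  Step 8: a a A A A B  =>  a a a A A B   (applied A -> a)
  Step 9: a a a A A B  =>  a a a a A B   (applied A -> a)
  Step 10: a a a a A B  =>  a a a a A A B   (applied A -> A A)
  Step 11: a a a a A A B  =>  a a a a A A A B   (applied A -> A A)
  Step 12: a a a a A A A B  =>  a a a a a A A B   (applied A -> a)
  Step 13: a a a a a A A B  =>  a a a a a A A A B   (applied A -> A A)
  Step 14: a a a a a A A A B  =>  a a a a a a A A B   (applied A -> a)
  Step 15: a a a a a a A A B  =>  a a a a a a a A B   (applied A -> a)
  Step 16: a a a a a a a A B  =>  a a a a a a a A A B   (applied A -> A A)
  Step 17: a a a a a a a A A B  =>  a a a a a a a a A B   (applied A -> a)
  Step 18: a a a a a a a a A B  =>  a a a a a a a a A A B   (applied A -> A A)
  Step 19: a a a a a a a a A A B  =>  a a a a a a a a a A B   (applied A -> a)
  Step 20: a a a a a a a a a A B  =>  a a a a a a a a a a B   (applied A -> a)
  Step 21: a a a a a a a a a a B  =>  a a a a a a a a a a b   (applied B -> b)
Final yield: a a a a a a a a a a b
Total rewrite steps: 21

21


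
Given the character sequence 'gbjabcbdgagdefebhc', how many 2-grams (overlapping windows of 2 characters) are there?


String 'gbjabcbdgagdefebhc' has length L = 18.
Number of overlapping n-grams = L - n + 1
Substituting: 18 - 2 + 1 = 17

17


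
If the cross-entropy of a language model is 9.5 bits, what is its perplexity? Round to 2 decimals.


Perplexity formula: PP = 2^H
H = 9.5
PP = 2^9.5
Decompose: 2^9.5 = 2^9 * 2^0.5 = 2^9 * sqrt(2)
2^9 = 512, sqrt(2) ~ 1.4142136
PP ~ 512 * 1.4142136 = 724.0773632
Rounded to 2 decimals: 724.08

724.08


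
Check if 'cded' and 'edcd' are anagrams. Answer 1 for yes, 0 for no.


Sort characters of 'cded': 'cdde'
Sort characters of 'edcd': 'cdde'
Sorted forms match -> they ARE anagrams
Result: 1

1


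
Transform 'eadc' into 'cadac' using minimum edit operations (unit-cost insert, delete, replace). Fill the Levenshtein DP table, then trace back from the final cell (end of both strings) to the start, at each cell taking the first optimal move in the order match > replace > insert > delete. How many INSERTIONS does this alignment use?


Edit distance = 2. Backtracking from cell (4, 5) with preference match > replace > insert > delete,
then listing the resulting alignment 'eadc' -> 'cadac' left to right:
  Step 1: replace e->c
  Step 2: keep 'a'
  Step 3: keep 'd'
  Step 4: insert 'a' [insertion #1]
  Step 5: keep 'c'
Total insertions: 1

1


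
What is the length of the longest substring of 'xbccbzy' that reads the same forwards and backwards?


Scanning 'xbccbzy' for palindromic substrings.
Substring at positions 1-4: 'bccb'.
Check: reverse('bccb') = 'bccb' -> palindrome confirmed.
Neighbouring characters ('x' / 'z') break symmetry, so it cannot extend further.
No longer palindromic substring exists; longest length = 4

4


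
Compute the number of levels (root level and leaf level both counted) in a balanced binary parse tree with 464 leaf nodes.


In a balanced binary tree with n leaves the deepest leaf is ceil(log2(n)) edges below the root,
so counting node levels inclusive of root and leaves gives ceil(log2(n)) + 1 levels.
log2(464) = 8.8580
ceil(8.8580) = 9
levels = 9 + 1 = 10

10


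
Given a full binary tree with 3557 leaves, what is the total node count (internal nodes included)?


Leaf nodes (terminals): 3557
Internal nodes = n - 1 = 3557 - 1 = 3556
Total = leaves + internal = 3557 + 3556 = 7113

7113


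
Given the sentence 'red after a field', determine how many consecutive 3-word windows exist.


Word trigrams from [4] words:
  Trigram 1: (red after a)
  Trigram 2: (after a field)
Total word trigrams: 4 - 2 = 2

2


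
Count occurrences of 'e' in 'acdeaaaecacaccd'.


Scanning 'acdeaaaecacaccd' for 'e':
  Position 3: 'e' -> MATCH (count: 1)
  Position 7: 'e' -> MATCH (count: 2)
Total occurrences of 'e': 2

2


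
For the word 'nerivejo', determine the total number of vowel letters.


Scanning each character of 'nerivejo':
  Position 1: 'n' -> consonant (running count: 0)
  Position 2: 'e' -> vowel (running count: 1)
  Position 3: 'r' -> consonant (running count: 1)
  Position 4: 'i' -> vowel (running count: 2)
  Position 5: 'v' -> consonant (running count: 2)
  Position 6: 'e' -> vowel (running count: 3)
  Position 7: 'j' -> consonant (running count: 3)
  Position 8: 'o' -> vowel (running count: 4)
Total vowels: 4

4


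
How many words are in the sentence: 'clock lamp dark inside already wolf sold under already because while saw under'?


Counting words by splitting on spaces:
  Word 1: 'clock'
  Word 2: 'lamp'
  Word 3: 'dark'
  Word 4: 'inside'
  Word 5: 'already'
  Word 6: 'wolf'
  Word 7: 'sold'
  Word 8: 'under'
  Word 9: 'already'
  Word 10: 'because'
  Word 11: 'while'
  Word 12: 'saw'
  Word 13: 'under'
Total words: 13

13


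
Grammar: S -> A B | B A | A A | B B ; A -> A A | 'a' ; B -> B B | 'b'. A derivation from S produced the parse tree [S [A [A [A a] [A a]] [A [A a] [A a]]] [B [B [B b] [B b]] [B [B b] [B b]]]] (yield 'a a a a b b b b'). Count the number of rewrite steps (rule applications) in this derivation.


Every bracketed nonterminal node [X ...] in the tree is produced by exactly one rule application.
Reading the tree off as a leftmost derivation:
  Step 1: S  =>  A B   (applied S -> A B)
  Step 2: A B  =>  A A B   (applied A -> A A)
  Step 3: A A B  =>  A A A B   (applied A -> A A)
  Step 4: A A A B  =>  a A A B   (applied A -> a)
  Step 5: a A A B  =>  a a A B   (applied A -> a)
  Step 6: a a A B  =>  a a A A B   (applied A -> A A)
  Step 7: a a A A B  =>  a a a A B   (applied A -> a)
  Step 8: a a a A B  =>  a a a a B   (applied A -> a)
  Step 9: a a a a B  =>  a a a a B B   (applied B -> B B)
  Step 10: a a a a B B  =>  a a a a B B B   (applied B -> B B)
  Step 11: a a a a B B B  =>  a a a a b B B   (applied B -> b)
  Step 12: a a a a b B B  =>  a a a a b b B   (applied B -> b)
  Step 13: a a a a b b B  =>  a a a a b b B B   (applied B -> B B)
  Step 14: a a a a b b B B  =>  a a a a b b b B   (applied B -> b)
  Step 15: a a a a b b b B  =>  a a a a b b b b   (applied B -> b)
Final yield: a a a a b b b b
Total rewrite steps: 15

15


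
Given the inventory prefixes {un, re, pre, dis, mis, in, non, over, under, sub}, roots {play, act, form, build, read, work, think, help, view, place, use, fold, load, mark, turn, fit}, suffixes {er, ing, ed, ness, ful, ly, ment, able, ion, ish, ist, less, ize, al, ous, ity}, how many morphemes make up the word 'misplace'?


Segmenting 'misplace' against the inventory:
  'mis' -> prefix (morpheme 1)
  'place' -> root (morpheme 2)
Total morphemes: 2

2
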